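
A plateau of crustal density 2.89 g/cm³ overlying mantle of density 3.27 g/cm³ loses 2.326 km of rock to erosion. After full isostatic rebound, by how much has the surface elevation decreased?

Rebound u = e ρ_c/ρ_m = 2.326 km × 2.89/3.27 = 2.056 km.
Net surface drop = e − u = 2.326 km − 2.056 km = e (ρ_m − ρ_c)/ρ_m = 0.27 km.

0.27 km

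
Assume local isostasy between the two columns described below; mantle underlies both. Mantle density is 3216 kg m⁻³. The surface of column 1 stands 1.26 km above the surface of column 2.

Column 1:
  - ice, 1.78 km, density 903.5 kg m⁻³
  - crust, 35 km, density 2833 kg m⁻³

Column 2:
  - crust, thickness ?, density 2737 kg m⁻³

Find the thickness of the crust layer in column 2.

28.1 km

Take the compensation level at the base of the deeper column (depth z_c below the surface of column 1) and equate Σ ρ_i t_i down to z_c; mantle fills any gap and the z_c terms cancel.
Column 1: 1.78×903.5 + 35×2833 + (z_c − 36.78)×3216
Column 2: 1.26×0 + x×2737 + (z_c − 1.26 − 0 − x)×3216
The z_c×3216 term appears on both sides and cancels. Collect the known terms of each column as K = Σ(ρt)_known − 3216 × (depth of known layers): K_1 = 100763.23 − 3216×36.78 = −17521.25; K_2 = 0 − 3216×(1.26 + 0) = −4052.16.
Balance: K_1 = K_2 − x×(3216 − 2737), so x = (K_2 − K_1)/(3216 − 2737) = 13469.1/479 = 28.1 km.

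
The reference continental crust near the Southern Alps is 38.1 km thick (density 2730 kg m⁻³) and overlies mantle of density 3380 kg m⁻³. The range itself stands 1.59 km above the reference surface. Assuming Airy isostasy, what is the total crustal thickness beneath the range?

Root depth r = h ρ_c / (ρ_m − ρ_c) = 1.59 km × 2730 / 650 = 6.678 km.
Total thickness = T + h + r = 38.1 km + 1.59 km + 6.678 km = 46.4 km.

46.4 km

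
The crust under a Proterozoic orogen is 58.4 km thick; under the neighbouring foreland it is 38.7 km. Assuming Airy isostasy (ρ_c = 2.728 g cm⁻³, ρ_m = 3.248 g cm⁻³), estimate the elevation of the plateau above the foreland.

3.15 km

Excess crust Δ = 58.4 km − 38.7 km = 19.7 km, split between elevation h and root r with h + r = Δ.
Airy balance ρ_c h = (ρ_m − ρ_c) r gives r = h ρ_c/(ρ_m − ρ_c), so h (1 + ρ_c/(ρ_m − ρ_c)) = Δ, i.e. h = Δ (ρ_m − ρ_c)/ρ_m.
h = 19.7 km × 0.52/3.248 = 3.15 km.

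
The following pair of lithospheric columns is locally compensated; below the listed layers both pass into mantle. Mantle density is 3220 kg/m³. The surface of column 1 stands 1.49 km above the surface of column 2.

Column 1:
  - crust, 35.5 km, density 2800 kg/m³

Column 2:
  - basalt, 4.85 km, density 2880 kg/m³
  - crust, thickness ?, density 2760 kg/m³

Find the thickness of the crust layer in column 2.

18.4 km

Take the compensation level at the base of the deeper column (depth z_c below the surface of column 1) and equate Σ ρ_i t_i down to z_c; mantle fills any gap and the z_c terms cancel.
Column 1: 35.5×2800 + (z_c − 35.5)×3220
Column 2: 1.49×0 + 4.85×2880 + x×2760 + (z_c − 1.49 − 4.85 − x)×3220
The z_c×3220 term appears on both sides and cancels. Collect the known terms of each column as K = Σ(ρt)_known − 3220 × (depth of known layers): K_1 = 99400 − 3220×35.5 = −14910; K_2 = 13968 − 3220×(1.49 + 4.85) = −6446.8.
Balance: K_1 = K_2 − x×(3220 − 2760), so x = (K_2 − K_1)/(3220 − 2760) = 8463.2/460 = 18.4 km.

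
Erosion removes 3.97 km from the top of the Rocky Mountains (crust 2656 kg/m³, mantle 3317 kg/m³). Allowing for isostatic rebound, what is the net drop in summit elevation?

Rebound u = e ρ_c/ρ_m = 3.97 km × 2656/3317 = 3.179 km.
Net surface drop = e − u = 3.97 km − 3.179 km = e (ρ_m − ρ_c)/ρ_m = 0.791 km.

0.791 km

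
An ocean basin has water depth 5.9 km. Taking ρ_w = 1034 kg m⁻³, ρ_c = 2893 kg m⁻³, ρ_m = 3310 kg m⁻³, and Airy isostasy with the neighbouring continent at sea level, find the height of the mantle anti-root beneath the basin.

In Airy isostatic equilibrium: replacing crust with seawater at the top is compensated by replacing crust with mantle at the base: d (ρ_c − ρ_w) = a (ρ_m − ρ_c).
a = d (ρ_c − ρ_w)/(ρ_m − ρ_c) = 5.9 km × 1859/417 = 26.3 km.

26.3 km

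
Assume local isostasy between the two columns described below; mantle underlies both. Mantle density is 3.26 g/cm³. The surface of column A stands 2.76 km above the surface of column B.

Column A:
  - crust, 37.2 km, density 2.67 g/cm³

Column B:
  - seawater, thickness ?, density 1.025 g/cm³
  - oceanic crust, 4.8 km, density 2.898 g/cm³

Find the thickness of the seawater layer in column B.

Take the compensation level at the base of the deeper column (depth z_c below the surface of column A) and equate Σ ρ_i t_i down to z_c; mantle fills any gap and the z_c terms cancel.
Column A: 37.2×2.67 + (z_c − 37.2)×3.26
Column B: 2.76×0 + x×1.025 + 4.8×2.898 + (z_c − 2.76 − 4.8 − x)×3.26
The z_c×3.26 term appears on both sides and cancels. Collect the known terms of each column as K = Σ(ρt)_known − 3.26 × (depth of known layers): K_A = 99.324 − 3.26×37.2 = −21.948; K_B = 13.9104 − 3.26×(2.76 + 4.8) = −10.7352.
Balance: K_A = K_B − x×(3.26 − 1.025), so x = (K_B − K_A)/(3.26 − 1.025) = 11.2128/2.235 = 5.02 km.

5.02 km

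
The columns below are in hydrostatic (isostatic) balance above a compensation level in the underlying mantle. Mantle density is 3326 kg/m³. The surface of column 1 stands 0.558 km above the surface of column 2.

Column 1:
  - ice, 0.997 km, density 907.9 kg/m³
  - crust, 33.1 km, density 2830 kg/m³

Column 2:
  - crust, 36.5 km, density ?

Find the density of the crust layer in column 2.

Take the compensation level at the base of the deeper column (depth z_c below the surface of column 1) and equate Σ ρ_i t_i down to z_c; mantle fills any gap and the z_c terms cancel.
Column 1: 0.997×907.9 + 33.1×2830 + (z_c − 34.097)×3326
Column 2: 0.558×0 + 36.5×ρ + (z_c − 0.558 − 36.5)×3326
The z_c×3326 term appears on both sides and cancels. Collect the known terms of each column as K = Σ(ρt)_known − 3326 × (depth of known layers): K_1 = 94578.1763 − 3326×34.097 = −18828.4457; K_2 = 0 − 3326×(0.558 + 36.5) = −123254.908.
Balance: K_1 = K_2 + 36.5×ρ, so ρ = (K_1 − K_2)/36.5 = 104426/36.5 = 2860 kg/m³.

2860 kg/m³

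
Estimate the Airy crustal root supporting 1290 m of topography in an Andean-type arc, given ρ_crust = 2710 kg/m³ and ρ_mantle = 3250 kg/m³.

6470 m

Balancing pressure at the compensation depth: the weight of the topography is balanced by the buoyancy of the root, ρ_c h = (ρ_m − ρ_c) r.
r = h · ρ_c / (ρ_m − ρ_c) = 1290 m × 2710 / (3250 − 2710) = 6470 m.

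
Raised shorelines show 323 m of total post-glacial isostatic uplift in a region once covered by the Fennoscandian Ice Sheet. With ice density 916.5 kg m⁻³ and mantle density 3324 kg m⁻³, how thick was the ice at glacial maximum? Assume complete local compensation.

1170 m

u = t ρ_ice/ρ_m → t = u ρ_m/ρ_ice = 323 m × 3324/916.5 = 1170 m.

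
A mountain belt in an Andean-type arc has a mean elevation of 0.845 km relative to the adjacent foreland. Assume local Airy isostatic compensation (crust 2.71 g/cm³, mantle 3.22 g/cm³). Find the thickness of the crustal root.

Equating mass per unit area of the two columns: the weight of the topography is balanced by the buoyancy of the root, ρ_c h = (ρ_m − ρ_c) r.
r = h · ρ_c / (ρ_m − ρ_c) = 0.845 km × 2.71 / (3.22 − 2.71) = 4.49 km.

4.49 km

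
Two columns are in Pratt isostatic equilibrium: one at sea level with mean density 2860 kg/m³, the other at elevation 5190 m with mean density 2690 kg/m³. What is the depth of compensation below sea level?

82100 m

ρ_ref D = ρ (D + h) → D (ρ_ref − ρ) = ρ h.
D = ρ h/(ρ_ref − ρ) = 2690 × 5190 m/(2860 − 2690) = 82100 m.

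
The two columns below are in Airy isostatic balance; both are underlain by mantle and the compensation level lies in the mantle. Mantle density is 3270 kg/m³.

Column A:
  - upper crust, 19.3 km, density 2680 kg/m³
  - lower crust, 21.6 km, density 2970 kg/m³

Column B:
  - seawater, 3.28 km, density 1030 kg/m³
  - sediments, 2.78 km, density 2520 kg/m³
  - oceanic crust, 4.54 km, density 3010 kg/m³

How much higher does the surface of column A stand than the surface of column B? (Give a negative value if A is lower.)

For any compensation level in the mantle, the mantle terms cancel and isostasy reduces to e = (Σt_A − Σt_B) − (Σ(ρt)_A − Σ(ρt)_B) / ρ_m.
Σt_A = 40.9 km; Σt_B = 10.6 km; Σ(ρt)_A = 115876; Σ(ρt)_B = 24049.4 (in km·kg/m³).
e = (40.9 − 10.6) − (115876 − 24049.4) / 3270 = 2.22 km.

2.22 km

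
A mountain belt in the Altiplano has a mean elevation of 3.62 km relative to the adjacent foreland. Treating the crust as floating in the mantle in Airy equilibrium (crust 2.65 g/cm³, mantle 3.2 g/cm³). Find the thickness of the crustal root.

Balancing pressure at the compensation depth: the weight of the topography is balanced by the buoyancy of the root, ρ_c h = (ρ_m − ρ_c) r.
r = h · ρ_c / (ρ_m − ρ_c) = 3.62 km × 2.65 / (3.2 − 2.65) = 17.4 km.

17.4 km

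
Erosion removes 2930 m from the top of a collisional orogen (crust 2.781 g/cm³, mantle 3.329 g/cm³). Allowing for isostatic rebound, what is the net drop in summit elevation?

482 m

Rebound u = e ρ_c/ρ_m = 2930 m × 2.781/3.329 = 2448 m.
Net surface drop = e − u = 2930 m − 2448 m = e (ρ_m − ρ_c)/ρ_m = 482 m.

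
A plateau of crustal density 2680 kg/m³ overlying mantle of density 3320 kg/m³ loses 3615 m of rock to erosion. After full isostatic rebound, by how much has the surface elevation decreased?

Rebound u = e ρ_c/ρ_m = 3615 m × 2680/3320 = 2918 m.
Net surface drop = e − u = 3615 m − 2918 m = e (ρ_m − ρ_c)/ρ_m = 697 m.

697 m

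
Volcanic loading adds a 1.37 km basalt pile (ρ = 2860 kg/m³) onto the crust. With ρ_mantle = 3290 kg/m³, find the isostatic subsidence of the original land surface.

Subaerial loading: s = t ρ_load / ρ_m.
s = 1.37 km × 2860/3290 = 1.19 km.

1.19 km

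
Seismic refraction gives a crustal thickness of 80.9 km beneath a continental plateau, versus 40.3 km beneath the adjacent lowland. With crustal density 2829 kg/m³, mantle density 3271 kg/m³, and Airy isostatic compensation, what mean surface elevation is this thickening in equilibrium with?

5.49 km

Excess crust Δ = 80.9 km − 40.3 km = 40.6 km, split between elevation h and root r with h + r = Δ.
Airy balance ρ_c h = (ρ_m − ρ_c) r gives r = h ρ_c/(ρ_m − ρ_c), so h (1 + ρ_c/(ρ_m − ρ_c)) = Δ, i.e. h = Δ (ρ_m − ρ_c)/ρ_m.
h = 40.6 km × 442/3271 = 5.49 km.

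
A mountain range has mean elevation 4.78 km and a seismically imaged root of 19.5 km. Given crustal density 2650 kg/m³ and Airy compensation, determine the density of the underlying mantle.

3300 kg/m³

Airy balance: ρ_c h = (ρ_m − ρ_c) r → ρ_m = ρ_c (1 + h/r).
ρ_m = 2650 × (1 + 4.78 km/19.5 km) = 3300 kg/m³.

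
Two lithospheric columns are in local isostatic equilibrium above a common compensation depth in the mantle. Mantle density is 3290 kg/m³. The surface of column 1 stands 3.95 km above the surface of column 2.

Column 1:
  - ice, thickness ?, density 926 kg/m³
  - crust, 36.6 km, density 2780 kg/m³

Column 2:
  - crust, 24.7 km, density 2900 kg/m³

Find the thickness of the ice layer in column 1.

Take the compensation level at the base of the deeper column (depth z_c below the surface of column 1) and equate Σ ρ_i t_i down to z_c; mantle fills any gap and the z_c terms cancel.
Column 1: x×926 + 36.6×2780 + (z_c − 36.6 − x)×3290
Column 2: 3.95×0 + 24.7×2900 + (z_c − 3.95 − 24.7)×3290
The z_c×3290 term appears on both sides and cancels. Collect the known terms of each column as K = Σ(ρt)_known − 3290 × (depth of known layers): K_1 = 101748 − 3290×36.6 = −18666; K_2 = 71630 − 3290×(3.95 + 24.7) = −22628.5.
Balance: K_1 − x×(3290 − 926) = K_2, so x = (K_1 − K_2)/(3290 − 926) = 3962.5/2364 = 1.68 km.

1.68 km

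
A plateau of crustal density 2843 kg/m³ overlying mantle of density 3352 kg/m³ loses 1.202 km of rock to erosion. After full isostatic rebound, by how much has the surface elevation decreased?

0.183 km

Rebound u = e ρ_c/ρ_m = 1.202 km × 2843/3352 = 1.019 km.
Net surface drop = e − u = 1.202 km − 1.019 km = e (ρ_m − ρ_c)/ρ_m = 0.183 km.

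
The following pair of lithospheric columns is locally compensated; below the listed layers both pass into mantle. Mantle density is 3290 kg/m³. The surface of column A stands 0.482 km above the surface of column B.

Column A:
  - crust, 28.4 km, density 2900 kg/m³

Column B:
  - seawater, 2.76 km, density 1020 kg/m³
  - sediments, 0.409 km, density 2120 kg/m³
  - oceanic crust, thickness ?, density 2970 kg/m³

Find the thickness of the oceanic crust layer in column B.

8.58 km

Take the compensation level at the base of the deeper column (depth z_c below the surface of column A) and equate Σ ρ_i t_i down to z_c; mantle fills any gap and the z_c terms cancel.
Column A: 28.4×2900 + (z_c − 28.4)×3290
Column B: 0.482×0 + 2.76×1020 + 0.409×2120 + x×2970 + (z_c − 0.482 − 3.169 − x)×3290
The z_c×3290 term appears on both sides and cancels. Collect the known terms of each column as K = Σ(ρt)_known − 3290 × (depth of known layers): K_A = 82360 − 3290×28.4 = −11076; K_B = 3682.28 − 3290×(0.482 + 3.169) = −8329.51.
Balance: K_A = K_B − x×(3290 − 2970), so x = (K_B − K_A)/(3290 − 2970) = 2746.49/320 = 8.58 km.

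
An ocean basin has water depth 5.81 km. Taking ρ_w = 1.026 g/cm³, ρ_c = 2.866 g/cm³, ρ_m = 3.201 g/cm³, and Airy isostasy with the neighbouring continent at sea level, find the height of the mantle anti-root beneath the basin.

31.9 km

Balancing pressure at the compensation depth: replacing crust with seawater at the top is compensated by replacing crust with mantle at the base: d (ρ_c − ρ_w) = a (ρ_m − ρ_c).
a = d (ρ_c − ρ_w)/(ρ_m − ρ_c) = 5.81 km × 1.84/0.335 = 31.9 km.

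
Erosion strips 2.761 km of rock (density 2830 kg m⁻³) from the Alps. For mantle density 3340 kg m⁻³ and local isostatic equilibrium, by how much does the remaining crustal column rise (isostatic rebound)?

2.34 km

Unloading: uplift u = e ρ_c/ρ_m = 2.761 km × 2830/3340 = 2.34 km.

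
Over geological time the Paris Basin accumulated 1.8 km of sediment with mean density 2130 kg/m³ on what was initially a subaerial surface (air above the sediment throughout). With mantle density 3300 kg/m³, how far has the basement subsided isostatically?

Subaerial load: s = t ρ_sed / ρ_m = 1.8 km × 2130/3300 = 1.16 km.

1.16 km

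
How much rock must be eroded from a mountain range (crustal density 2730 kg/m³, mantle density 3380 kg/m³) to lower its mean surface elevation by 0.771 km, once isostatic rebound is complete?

Net drop Δ = e − u = e − e ρ_c/ρ_m = e (ρ_m − ρ_c)/ρ_m.
e = Δ ρ_m/(ρ_m − ρ_c) = 0.771 km × 3380/650 = 4.01 km.

4.01 km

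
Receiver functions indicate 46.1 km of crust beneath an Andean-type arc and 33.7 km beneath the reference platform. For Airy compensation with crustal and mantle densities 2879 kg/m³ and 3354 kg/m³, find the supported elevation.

1.76 km

Excess crust Δ = 46.1 km − 33.7 km = 12.4 km, split between elevation h and root r with h + r = Δ.
Airy balance ρ_c h = (ρ_m − ρ_c) r gives r = h ρ_c/(ρ_m − ρ_c), so h (1 + ρ_c/(ρ_m − ρ_c)) = Δ, i.e. h = Δ (ρ_m − ρ_c)/ρ_m.
h = 12.4 km × 475/3354 = 1.76 km.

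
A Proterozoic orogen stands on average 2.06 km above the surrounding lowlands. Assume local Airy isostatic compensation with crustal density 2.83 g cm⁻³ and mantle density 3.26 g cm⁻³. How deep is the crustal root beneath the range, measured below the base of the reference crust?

13.6 km

Balancing pressure at the compensation depth: the weight of the topography is balanced by the buoyancy of the root, ρ_c h = (ρ_m − ρ_c) r.
r = h · ρ_c / (ρ_m − ρ_c) = 2.06 km × 2.83 / (3.26 − 2.83) = 13.6 km.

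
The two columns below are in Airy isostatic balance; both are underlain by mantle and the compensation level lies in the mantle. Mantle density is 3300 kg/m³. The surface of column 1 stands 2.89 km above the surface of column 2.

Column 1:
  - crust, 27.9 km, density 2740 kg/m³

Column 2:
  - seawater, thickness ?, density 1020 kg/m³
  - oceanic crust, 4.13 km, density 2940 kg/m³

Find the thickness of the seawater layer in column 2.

2.02 km

Take the compensation level at the base of the deeper column (depth z_c below the surface of column 1) and equate Σ ρ_i t_i down to z_c; mantle fills any gap and the z_c terms cancel.
Column 1: 27.9×2740 + (z_c − 27.9)×3300
Column 2: 2.89×0 + x×1020 + 4.13×2940 + (z_c − 2.89 − 4.13 − x)×3300
The z_c×3300 term appears on both sides and cancels. Collect the known terms of each column as K = Σ(ρt)_known − 3300 × (depth of known layers): K_1 = 76446 − 3300×27.9 = −15624; K_2 = 12142.2 − 3300×(2.89 + 4.13) = −11023.8.
Balance: K_1 = K_2 − x×(3300 − 1020), so x = (K_2 − K_1)/(3300 − 1020) = 4600.2/2280 = 2.02 km.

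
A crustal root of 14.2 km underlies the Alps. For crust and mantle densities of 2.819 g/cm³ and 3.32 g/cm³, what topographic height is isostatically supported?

2.52 km

By Archimedes' principle applied to the lithosphere: ρ_c h = (ρ_m − ρ_c) r.
h = r (ρ_m − ρ_c) / ρ_c = 14.2 km × (3.32 − 2.819) / 2.819 = 2.52 km.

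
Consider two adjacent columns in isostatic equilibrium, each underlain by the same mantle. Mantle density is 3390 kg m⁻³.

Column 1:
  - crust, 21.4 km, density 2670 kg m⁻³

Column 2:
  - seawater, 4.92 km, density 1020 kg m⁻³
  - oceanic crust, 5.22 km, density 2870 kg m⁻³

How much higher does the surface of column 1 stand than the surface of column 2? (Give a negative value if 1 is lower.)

0.305 km

For any compensation level in the mantle, the mantle terms cancel and isostasy reduces to e = (Σt_1 − Σt_2) − (Σ(ρt)_1 − Σ(ρt)_2) / ρ_m.
Σt_1 = 21.4 km; Σt_2 = 10.14 km; Σ(ρt)_1 = 57138; Σ(ρt)_2 = 19999.8 (in km·kg m⁻³).
e = (21.4 − 10.14) − (57138 − 19999.8) / 3390 = 0.305 km.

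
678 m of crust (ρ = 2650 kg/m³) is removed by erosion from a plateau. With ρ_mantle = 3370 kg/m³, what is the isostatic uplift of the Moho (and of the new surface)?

Unloading: uplift u = e ρ_c/ρ_m = 678 m × 2650/3370 = 533 m.

533 m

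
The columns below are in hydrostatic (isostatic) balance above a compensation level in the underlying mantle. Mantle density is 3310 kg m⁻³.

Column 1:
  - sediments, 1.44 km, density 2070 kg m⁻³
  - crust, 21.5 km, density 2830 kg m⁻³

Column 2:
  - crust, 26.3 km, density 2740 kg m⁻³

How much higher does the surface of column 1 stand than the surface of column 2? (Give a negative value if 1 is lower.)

For any compensation level in the mantle, the mantle terms cancel and isostasy reduces to e = (Σt_1 − Σt_2) − (Σ(ρt)_1 − Σ(ρt)_2) / ρ_m.
Σt_1 = 22.94 km; Σt_2 = 26.3 km; Σ(ρt)_1 = 63825.8; Σ(ρt)_2 = 72062 (in km·kg m⁻³).
e = (22.94 − 26.3) − (63825.8 − 72062) / 3310 = −0.872 km.

−0.872 km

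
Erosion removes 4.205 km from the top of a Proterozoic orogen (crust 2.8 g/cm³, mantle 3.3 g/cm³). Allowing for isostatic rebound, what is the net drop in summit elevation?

Rebound u = e ρ_c/ρ_m = 4.205 km × 2.8/3.3 = 3.568 km.
Net surface drop = e − u = 4.205 km − 3.568 km = e (ρ_m − ρ_c)/ρ_m = 0.637 km.

0.637 km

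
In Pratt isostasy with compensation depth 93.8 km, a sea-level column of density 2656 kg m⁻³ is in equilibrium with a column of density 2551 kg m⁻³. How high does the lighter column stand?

3.86 km

ρ_ref D = ρ (D + h) → h = D (ρ_ref − ρ)/ρ.
h = 93.8 km × (2656 − 2551)/2551 = 3.86 km.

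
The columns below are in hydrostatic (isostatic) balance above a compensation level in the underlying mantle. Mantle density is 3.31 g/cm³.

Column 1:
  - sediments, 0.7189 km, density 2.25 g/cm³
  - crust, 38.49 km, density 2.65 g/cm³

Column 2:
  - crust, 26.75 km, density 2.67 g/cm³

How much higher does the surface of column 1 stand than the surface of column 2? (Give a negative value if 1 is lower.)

For any compensation level in the mantle, the mantle terms cancel and isostasy reduces to e = (Σt_1 − Σt_2) − (Σ(ρt)_1 − Σ(ρt)_2) / ρ_m.
Σt_1 = 39.2089 km; Σt_2 = 26.75 km; Σ(ρt)_1 = 103.616025; Σ(ρt)_2 = 71.4225 (in km·g/cm³).
e = (39.2089 − 26.75) − (103.616025 − 71.4225) / 3.31 = 2.73 km.

2.73 km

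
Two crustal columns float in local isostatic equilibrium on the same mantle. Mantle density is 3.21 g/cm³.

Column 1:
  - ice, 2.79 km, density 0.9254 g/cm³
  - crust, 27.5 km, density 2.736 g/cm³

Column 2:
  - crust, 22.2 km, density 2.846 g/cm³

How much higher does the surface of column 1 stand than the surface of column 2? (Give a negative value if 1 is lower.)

3.53 km

For any compensation level in the mantle, the mantle terms cancel and isostasy reduces to e = (Σt_1 − Σt_2) − (Σ(ρt)_1 − Σ(ρt)_2) / ρ_m.
Σt_1 = 30.29 km; Σt_2 = 22.2 km; Σ(ρt)_1 = 77.821866; Σ(ρt)_2 = 63.1812 (in km·g/cm³).
e = (30.29 − 22.2) − (77.821866 − 63.1812) / 3.21 = 3.53 km.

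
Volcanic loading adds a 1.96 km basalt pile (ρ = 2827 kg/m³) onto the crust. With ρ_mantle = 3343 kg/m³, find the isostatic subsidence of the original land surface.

Subaerial loading: s = t ρ_load / ρ_m.
s = 1.96 km × 2827/3343 = 1.66 km.

1.66 km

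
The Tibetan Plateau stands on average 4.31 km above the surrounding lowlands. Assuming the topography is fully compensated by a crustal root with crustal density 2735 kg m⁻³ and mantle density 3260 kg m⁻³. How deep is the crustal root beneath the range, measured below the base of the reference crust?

22.5 km

In Airy isostatic equilibrium: the weight of the topography is balanced by the buoyancy of the root, ρ_c h = (ρ_m − ρ_c) r.
r = h · ρ_c / (ρ_m − ρ_c) = 4.31 km × 2735 / (3260 − 2735) = 22.5 km.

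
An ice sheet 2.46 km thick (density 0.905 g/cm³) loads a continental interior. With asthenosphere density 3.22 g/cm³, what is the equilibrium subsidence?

0.691 km

For local isostatic compensation: the ice load ρ_ice t is balanced by mantle displaced below, ρ_m s.
s = t ρ_ice / ρ_m = 2.46 km × 0.905/3.22 = 0.691 km.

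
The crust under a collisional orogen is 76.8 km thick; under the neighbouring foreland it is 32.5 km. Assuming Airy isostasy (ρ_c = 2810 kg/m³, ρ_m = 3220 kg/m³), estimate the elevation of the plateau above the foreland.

Excess crust Δ = 76.8 km − 32.5 km = 44.3 km, split between elevation h and root r with h + r = Δ.
Airy balance ρ_c h = (ρ_m − ρ_c) r gives r = h ρ_c/(ρ_m − ρ_c), so h (1 + ρ_c/(ρ_m − ρ_c)) = Δ, i.e. h = Δ (ρ_m − ρ_c)/ρ_m.
h = 44.3 km × 410/3220 = 5.64 km.

5.64 km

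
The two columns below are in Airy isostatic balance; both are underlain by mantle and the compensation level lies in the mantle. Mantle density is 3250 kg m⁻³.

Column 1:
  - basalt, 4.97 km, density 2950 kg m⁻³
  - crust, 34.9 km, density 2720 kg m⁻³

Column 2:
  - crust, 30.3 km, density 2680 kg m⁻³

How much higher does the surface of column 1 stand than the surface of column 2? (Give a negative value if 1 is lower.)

0.836 km

For any compensation level in the mantle, the mantle terms cancel and isostasy reduces to e = (Σt_1 − Σt_2) − (Σ(ρt)_1 − Σ(ρt)_2) / ρ_m.
Σt_1 = 39.87 km; Σt_2 = 30.3 km; Σ(ρt)_1 = 109589.5; Σ(ρt)_2 = 81204 (in km·kg m⁻³).
e = (39.87 − 30.3) − (109589.5 − 81204) / 3250 = 0.836 km.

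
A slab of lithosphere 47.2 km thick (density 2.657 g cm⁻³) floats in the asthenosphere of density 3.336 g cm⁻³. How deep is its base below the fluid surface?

Draft d = t ρ_obj/ρ_fluid = 47.2 km × 2.657/3.336 = 37.6 km.

37.6 km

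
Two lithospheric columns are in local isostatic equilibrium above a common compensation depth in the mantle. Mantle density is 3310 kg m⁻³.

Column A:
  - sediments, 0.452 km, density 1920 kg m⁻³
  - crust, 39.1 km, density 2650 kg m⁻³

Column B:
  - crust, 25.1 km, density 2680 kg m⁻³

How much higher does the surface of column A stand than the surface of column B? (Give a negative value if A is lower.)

For any compensation level in the mantle, the mantle terms cancel and isostasy reduces to e = (Σt_A − Σt_B) − (Σ(ρt)_A − Σ(ρt)_B) / ρ_m.
Σt_A = 39.552 km; Σt_B = 25.1 km; Σ(ρt)_A = 104482.84; Σ(ρt)_B = 67268 (in km·kg m⁻³).
e = (39.552 − 25.1) − (104482.84 − 67268) / 3310 = 3.21 km.

3.21 km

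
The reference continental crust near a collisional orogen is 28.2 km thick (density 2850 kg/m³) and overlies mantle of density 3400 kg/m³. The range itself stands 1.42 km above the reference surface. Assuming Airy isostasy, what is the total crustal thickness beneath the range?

37 km

Root depth r = h ρ_c / (ρ_m − ρ_c) = 1.42 km × 2850 / 550 = 7.358 km.
Total thickness = T + h + r = 28.2 km + 1.42 km + 7.358 km = 37 km.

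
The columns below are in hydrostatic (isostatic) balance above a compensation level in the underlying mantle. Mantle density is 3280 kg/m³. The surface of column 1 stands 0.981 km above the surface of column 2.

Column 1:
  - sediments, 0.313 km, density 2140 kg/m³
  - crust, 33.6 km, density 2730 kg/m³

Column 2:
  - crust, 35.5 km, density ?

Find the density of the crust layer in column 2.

Take the compensation level at the base of the deeper column (depth z_c below the surface of column 1) and equate Σ ρ_i t_i down to z_c; mantle fills any gap and the z_c terms cancel.
Column 1: 0.313×2140 + 33.6×2730 + (z_c − 33.913)×3280
Column 2: 0.981×0 + 35.5×ρ + (z_c − 0.981 − 35.5)×3280
The z_c×3280 term appears on both sides and cancels. Collect the known terms of each column as K = Σ(ρt)_known − 3280 × (depth of known layers): K_1 = 92397.82 − 3280×33.913 = −18836.82; K_2 = 0 − 3280×(0.981 + 35.5) = −119657.68.
Balance: K_1 = K_2 + 35.5×ρ, so ρ = (K_1 − K_2)/35.5 = 100821/35.5 = 2840 kg/m³.

2840 kg/m³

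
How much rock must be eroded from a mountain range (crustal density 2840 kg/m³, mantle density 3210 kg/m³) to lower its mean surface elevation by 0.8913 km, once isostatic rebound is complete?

7.73 km

Net drop Δ = e − u = e − e ρ_c/ρ_m = e (ρ_m − ρ_c)/ρ_m.
e = Δ ρ_m/(ρ_m − ρ_c) = 0.8913 km × 3210/370 = 7.73 km.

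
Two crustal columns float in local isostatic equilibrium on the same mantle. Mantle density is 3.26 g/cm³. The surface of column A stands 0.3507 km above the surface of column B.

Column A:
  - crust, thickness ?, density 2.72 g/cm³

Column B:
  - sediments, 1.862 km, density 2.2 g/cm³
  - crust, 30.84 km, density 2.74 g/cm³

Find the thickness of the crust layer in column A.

35.5 km

Take the compensation level at the base of the deeper column (depth z_c below the surface of column A) and equate Σ ρ_i t_i down to z_c; mantle fills any gap and the z_c terms cancel.
Column A: x×2.72 + (z_c − 0 − x)×3.26
Column B: 0.3507×0 + 1.862×2.2 + 30.84×2.74 + (z_c − 0.3507 − 32.702)×3.26
The z_c×3.26 term appears on both sides and cancels. Collect the known terms of each column as K = Σ(ρt)_known − 3.26 × (depth of known layers): K_A = 0 − 3.26×0 = 0; K_B = 88.598 − 3.26×(0.3507 + 32.702) = −19.153802.
Balance: K_A − x×(3.26 − 2.72) = K_B, so x = (K_A − K_B)/(3.26 − 2.72) = 19.1538/0.54 = 35.5 km.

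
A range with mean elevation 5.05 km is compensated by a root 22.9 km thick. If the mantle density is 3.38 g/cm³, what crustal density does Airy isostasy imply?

2.77 g/cm³

ρ_c h = (ρ_m − ρ_c) r → ρ_c (h + r) = ρ_m r → ρ_c = ρ_m r / (h + r).
ρ_c = 3.38 × 22.9 km / (5.05 km + 22.9 km) = 2.77 g/cm³.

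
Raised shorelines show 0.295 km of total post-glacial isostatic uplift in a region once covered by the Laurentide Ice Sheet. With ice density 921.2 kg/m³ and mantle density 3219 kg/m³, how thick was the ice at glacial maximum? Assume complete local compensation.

u = t ρ_ice/ρ_m → t = u ρ_m/ρ_ice = 0.295 km × 3219/921.2 = 1.03 km.

1.03 km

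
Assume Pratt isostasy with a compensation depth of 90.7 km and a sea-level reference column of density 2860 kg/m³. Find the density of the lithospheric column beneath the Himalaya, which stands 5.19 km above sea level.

Pratt balance: ρ_ref D = ρ (D + h).
ρ = ρ_ref D/(D + h) = 2860 × 90.7 km/(90.7 km + 5.19 km) = 2710 kg/m³.

2710 kg/m³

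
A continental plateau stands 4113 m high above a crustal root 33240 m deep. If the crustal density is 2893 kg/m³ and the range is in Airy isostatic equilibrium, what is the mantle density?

Airy balance: ρ_c h = (ρ_m − ρ_c) r → ρ_m = ρ_c (1 + h/r).
ρ_m = 2893 × (1 + 4113 m/33240 m) = 3250 kg/m³.

3250 kg/m³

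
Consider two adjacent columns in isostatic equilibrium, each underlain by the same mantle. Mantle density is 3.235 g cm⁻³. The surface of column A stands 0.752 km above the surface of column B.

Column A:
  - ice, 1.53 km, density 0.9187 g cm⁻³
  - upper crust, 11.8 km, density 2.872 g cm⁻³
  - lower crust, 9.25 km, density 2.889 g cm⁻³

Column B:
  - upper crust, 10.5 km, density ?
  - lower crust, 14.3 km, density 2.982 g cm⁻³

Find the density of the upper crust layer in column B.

Take the compensation level at the base of the deeper column (depth z_c below the surface of column A) and equate Σ ρ_i t_i down to z_c; mantle fills any gap and the z_c terms cancel.
Column A: 1.53×0.9187 + 11.8×2.872 + 9.25×2.889 + (z_c − 22.58)×3.235
Column B: 0.752×0 + 10.5×ρ + 14.3×2.982 + (z_c − 0.752 − 24.8)×3.235
The z_c×3.235 term appears on both sides and cancels. Collect the known terms of each column as K = Σ(ρt)_known − 3.235 × (depth of known layers): K_A = 62.018461 − 3.235×22.58 = −11.027839; K_B = 42.6426 − 3.235×(0.752 + 24.8) = −40.01812.
Balance: K_A = K_B + 10.5×ρ, so ρ = (K_A − K_B)/10.5 = 28.9903/10.5 = 2.76 g cm⁻³.

2.76 g cm⁻³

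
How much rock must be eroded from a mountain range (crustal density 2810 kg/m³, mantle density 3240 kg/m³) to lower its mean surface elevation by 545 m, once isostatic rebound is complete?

Net drop Δ = e − u = e − e ρ_c/ρ_m = e (ρ_m − ρ_c)/ρ_m.
e = Δ ρ_m/(ρ_m − ρ_c) = 545 m × 3240/430 = 4110 m.

4110 m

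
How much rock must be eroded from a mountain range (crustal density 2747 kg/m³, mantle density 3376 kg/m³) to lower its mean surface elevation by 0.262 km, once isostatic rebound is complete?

Net drop Δ = e − u = e − e ρ_c/ρ_m = e (ρ_m − ρ_c)/ρ_m.
e = Δ ρ_m/(ρ_m − ρ_c) = 0.262 km × 3376/629 = 1.41 km.

1.41 km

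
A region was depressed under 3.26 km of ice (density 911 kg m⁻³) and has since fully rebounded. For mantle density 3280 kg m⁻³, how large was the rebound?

0.905 km

Removing the load lets mantle flow back in; uplift u satisfies ρ_ice t = ρ_m u.
u = t ρ_ice/ρ_m = 3.26 km × 911/3280 = 0.905 km.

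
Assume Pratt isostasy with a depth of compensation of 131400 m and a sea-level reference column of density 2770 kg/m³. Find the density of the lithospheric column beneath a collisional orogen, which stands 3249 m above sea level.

2700 kg/m³

Pratt balance: ρ_ref D = ρ (D + h).
ρ = ρ_ref D/(D + h) = 2770 × 131400 m/(131400 m + 3249 m) = 2700 kg/m³.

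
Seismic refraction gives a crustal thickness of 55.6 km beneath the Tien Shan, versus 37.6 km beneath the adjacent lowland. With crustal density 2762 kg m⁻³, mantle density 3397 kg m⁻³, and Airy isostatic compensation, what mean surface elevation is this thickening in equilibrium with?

Excess crust Δ = 55.6 km − 37.6 km = 18 km, split between elevation h and root r with h + r = Δ.
Airy balance ρ_c h = (ρ_m − ρ_c) r gives r = h ρ_c/(ρ_m − ρ_c), so h (1 + ρ_c/(ρ_m − ρ_c)) = Δ, i.e. h = Δ (ρ_m − ρ_c)/ρ_m.
h = 18 km × 635/3397 = 3.36 km.

3.36 km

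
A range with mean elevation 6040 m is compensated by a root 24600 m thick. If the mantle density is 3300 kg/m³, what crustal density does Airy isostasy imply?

2650 kg/m³

ρ_c h = (ρ_m − ρ_c) r → ρ_c (h + r) = ρ_m r → ρ_c = ρ_m r / (h + r).
ρ_c = 3300 × 24600 m / (6040 m + 24600 m) = 2650 kg/m³.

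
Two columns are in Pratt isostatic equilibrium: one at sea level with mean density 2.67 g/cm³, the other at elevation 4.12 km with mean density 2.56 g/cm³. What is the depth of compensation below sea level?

ρ_ref D = ρ (D + h) → D (ρ_ref − ρ) = ρ h.
D = ρ h/(ρ_ref − ρ) = 2.56 × 4.12 km/(2.67 − 2.56) = 95.9 km.

95.9 km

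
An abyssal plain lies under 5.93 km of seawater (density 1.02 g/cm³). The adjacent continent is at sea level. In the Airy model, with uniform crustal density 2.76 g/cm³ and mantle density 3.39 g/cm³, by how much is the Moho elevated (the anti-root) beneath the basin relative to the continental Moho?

By Archimedes' principle applied to the lithosphere: replacing crust with seawater at the top is compensated by replacing crust with mantle at the base: d (ρ_c − ρ_w) = a (ρ_m − ρ_c).
a = d (ρ_c − ρ_w)/(ρ_m − ρ_c) = 5.93 km × 1.74/0.63 = 16.4 km.

16.4 km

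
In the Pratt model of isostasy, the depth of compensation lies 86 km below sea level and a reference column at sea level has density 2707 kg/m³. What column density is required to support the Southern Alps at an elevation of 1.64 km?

2660 kg/m³

Pratt balance: ρ_ref D = ρ (D + h).
ρ = ρ_ref D/(D + h) = 2707 × 86 km/(86 km + 1.64 km) = 2660 kg/m³.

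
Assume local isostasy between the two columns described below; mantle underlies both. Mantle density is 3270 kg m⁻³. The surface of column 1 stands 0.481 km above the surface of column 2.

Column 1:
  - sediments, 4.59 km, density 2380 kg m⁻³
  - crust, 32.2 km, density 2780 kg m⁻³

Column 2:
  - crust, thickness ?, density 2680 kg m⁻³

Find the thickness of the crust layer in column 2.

31 km

Take the compensation level at the base of the deeper column (depth z_c below the surface of column 1) and equate Σ ρ_i t_i down to z_c; mantle fills any gap and the z_c terms cancel.
Column 1: 4.59×2380 + 32.2×2780 + (z_c − 36.79)×3270
Column 2: 0.481×0 + x×2680 + (z_c − 0.481 − 0 − x)×3270
The z_c×3270 term appears on both sides and cancels. Collect the known terms of each column as K = Σ(ρt)_known − 3270 × (depth of known layers): K_1 = 100440.2 − 3270×36.79 = −19863.1; K_2 = 0 − 3270×(0.481 + 0) = −1572.87.
Balance: K_1 = K_2 − x×(3270 − 2680), so x = (K_2 − K_1)/(3270 − 2680) = 18290.2/590 = 31 km.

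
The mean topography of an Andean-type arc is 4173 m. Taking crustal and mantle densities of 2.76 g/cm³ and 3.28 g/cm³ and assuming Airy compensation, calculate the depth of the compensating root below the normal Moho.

22100 m

Isostatic balance requires: the weight of the topography is balanced by the buoyancy of the root, ρ_c h = (ρ_m − ρ_c) r.
r = h · ρ_c / (ρ_m − ρ_c) = 4173 m × 2.76 / (3.28 − 2.76) = 22100 m.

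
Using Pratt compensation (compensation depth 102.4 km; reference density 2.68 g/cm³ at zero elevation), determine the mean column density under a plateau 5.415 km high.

Pratt balance: ρ_ref D = ρ (D + h).
ρ = ρ_ref D/(D + h) = 2.68 × 102.4 km/(102.4 km + 5.415 km) = 2.55 g/cm³.

2.55 g/cm³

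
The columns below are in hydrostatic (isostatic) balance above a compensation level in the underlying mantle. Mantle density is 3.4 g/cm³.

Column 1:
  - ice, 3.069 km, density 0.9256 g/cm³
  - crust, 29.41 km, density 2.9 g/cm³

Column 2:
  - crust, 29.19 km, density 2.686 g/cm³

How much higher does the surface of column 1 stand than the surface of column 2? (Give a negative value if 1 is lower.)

For any compensation level in the mantle, the mantle terms cancel and isostasy reduces to e = (Σt_1 − Σt_2) − (Σ(ρt)_1 − Σ(ρt)_2) / ρ_m.
Σt_1 = 32.479 km; Σt_2 = 29.19 km; Σ(ρt)_1 = 88.1296664; Σ(ρt)_2 = 78.40434 (in km·g/cm³).
e = (32.479 − 29.19) − (88.1296664 − 78.40434) / 3.4 = 0.429 km.

0.429 km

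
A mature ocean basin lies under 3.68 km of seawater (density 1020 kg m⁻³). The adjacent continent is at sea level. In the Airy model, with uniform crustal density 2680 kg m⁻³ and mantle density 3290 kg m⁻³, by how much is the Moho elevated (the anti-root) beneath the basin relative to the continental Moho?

For local isostatic compensation: replacing crust with seawater at the top is compensated by replacing crust with mantle at the base: d (ρ_c − ρ_w) = a (ρ_m − ρ_c).
a = d (ρ_c − ρ_w)/(ρ_m − ρ_c) = 3.68 km × 1660/610 = 10 km.

10 km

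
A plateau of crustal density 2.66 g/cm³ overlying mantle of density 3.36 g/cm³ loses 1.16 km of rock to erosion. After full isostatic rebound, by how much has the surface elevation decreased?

Rebound u = e ρ_c/ρ_m = 1.16 km × 2.66/3.36 = 0.9183 km.
Net surface drop = e − u = 1.16 km − 0.9183 km = e (ρ_m − ρ_c)/ρ_m = 0.242 km.

0.242 km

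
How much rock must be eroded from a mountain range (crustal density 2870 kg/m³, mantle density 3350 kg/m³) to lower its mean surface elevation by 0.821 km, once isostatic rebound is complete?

Net drop Δ = e − u = e − e ρ_c/ρ_m = e (ρ_m − ρ_c)/ρ_m.
e = Δ ρ_m/(ρ_m − ρ_c) = 0.821 km × 3350/480 = 5.73 km.

5.73 km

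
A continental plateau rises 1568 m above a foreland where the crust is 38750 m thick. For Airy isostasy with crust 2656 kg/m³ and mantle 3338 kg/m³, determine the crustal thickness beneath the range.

46400 m

Root depth r = h ρ_c / (ρ_m − ρ_c) = 1568 m × 2656 / 682 = 6106 m.
Total thickness = T + h + r = 38750 m + 1568 m + 6106 m = 46400 m.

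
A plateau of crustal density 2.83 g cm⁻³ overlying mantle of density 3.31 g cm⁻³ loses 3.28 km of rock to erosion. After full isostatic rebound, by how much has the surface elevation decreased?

Rebound u = e ρ_c/ρ_m = 3.28 km × 2.83/3.31 = 2.804 km.
Net surface drop = e − u = 3.28 km − 2.804 km = e (ρ_m − ρ_c)/ρ_m = 0.476 km.

0.476 km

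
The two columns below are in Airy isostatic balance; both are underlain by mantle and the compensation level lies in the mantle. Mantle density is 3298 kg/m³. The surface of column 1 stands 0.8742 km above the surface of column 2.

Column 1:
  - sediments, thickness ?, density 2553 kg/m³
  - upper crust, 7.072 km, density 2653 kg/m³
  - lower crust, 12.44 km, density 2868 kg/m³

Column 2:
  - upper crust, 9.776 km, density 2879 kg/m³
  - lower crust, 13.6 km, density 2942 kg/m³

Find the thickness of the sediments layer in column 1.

Take the compensation level at the base of the deeper column (depth z_c below the surface of column 1) and equate Σ ρ_i t_i down to z_c; mantle fills any gap and the z_c terms cancel.
Column 1: x×2553 + 7.072×2653 + 12.44×2868 + (z_c − 19.512 − x)×3298
Column 2: 0.8742×0 + 9.776×2879 + 13.6×2942 + (z_c − 0.8742 − 23.376)×3298
The z_c×3298 term appears on both sides and cancels. Collect the known terms of each column as K = Σ(ρt)_known − 3298 × (depth of known layers): K_1 = 54439.936 − 3298×19.512 = −9910.64; K_2 = 68156.304 − 3298×(0.8742 + 23.376) = −11820.8556.
Balance: K_1 − x×(3298 − 2553) = K_2, so x = (K_1 − K_2)/(3298 − 2553) = 1910.22/745 = 2.56 km.

2.56 km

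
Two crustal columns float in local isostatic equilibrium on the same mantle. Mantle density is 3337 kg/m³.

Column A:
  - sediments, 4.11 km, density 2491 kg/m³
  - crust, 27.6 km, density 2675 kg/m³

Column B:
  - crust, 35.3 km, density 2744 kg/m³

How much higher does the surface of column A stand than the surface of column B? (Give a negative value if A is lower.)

0.244 km

For any compensation level in the mantle, the mantle terms cancel and isostasy reduces to e = (Σt_A − Σt_B) − (Σ(ρt)_A − Σ(ρt)_B) / ρ_m.
Σt_A = 31.71 km; Σt_B = 35.3 km; Σ(ρt)_A = 84068.01; Σ(ρt)_B = 96863.2 (in km·kg/m³).
e = (31.71 − 35.3) − (84068.01 − 96863.2) / 3337 = 0.244 km.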